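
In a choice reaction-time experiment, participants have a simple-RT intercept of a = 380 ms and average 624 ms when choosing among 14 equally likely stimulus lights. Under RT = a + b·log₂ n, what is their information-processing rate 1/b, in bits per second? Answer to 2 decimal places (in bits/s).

b = (624 − 380)/log₂ 14 = 244/3.8074 = 64.086 ms per bit = 0.06409 s/bit; the reciprocal is 15.604 bits/s.

15.60 bits/s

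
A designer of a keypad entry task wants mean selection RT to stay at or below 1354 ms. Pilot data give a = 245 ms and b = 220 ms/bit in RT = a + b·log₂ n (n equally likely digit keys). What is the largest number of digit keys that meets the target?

220·log₂ n ≤ 1354 − 245 = 1109, giving log₂ n ≤ 5.0409 and n ≤ 32.920. The largest whole number is 32.

32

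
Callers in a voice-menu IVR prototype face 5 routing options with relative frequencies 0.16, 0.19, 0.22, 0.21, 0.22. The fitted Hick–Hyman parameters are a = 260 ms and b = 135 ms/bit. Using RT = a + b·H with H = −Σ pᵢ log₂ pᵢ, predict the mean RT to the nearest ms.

572 ms

Entropy contributions −pᵢ log₂ pᵢ: 0.4230, 0.4552, 0.4806, 0.4728, 0.4806; sum H = 2.3122 bits.
RT = a + bH = 260 + 135·2.3122 = 572.15 ms.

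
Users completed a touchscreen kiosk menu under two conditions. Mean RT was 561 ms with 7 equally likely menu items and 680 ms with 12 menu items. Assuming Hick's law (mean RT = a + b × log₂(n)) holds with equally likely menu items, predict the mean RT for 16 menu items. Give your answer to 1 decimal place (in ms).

With log₂ n on the abscissa the relation is linear; from the two conditions:
  b = (680 − 561) / (log₂ 12 − log₂ 7) = 119 / (3.5850 − 2.8074) = 153.033 ms/bit
  a = 561 − 153.033 × 2.8074 = 131.381 ms
Then RT(16) = 131.381 + 153.033 × log₂ 16 = 131.381 + 153.033 × 4 ≈ 743.515 ms.

743.5 ms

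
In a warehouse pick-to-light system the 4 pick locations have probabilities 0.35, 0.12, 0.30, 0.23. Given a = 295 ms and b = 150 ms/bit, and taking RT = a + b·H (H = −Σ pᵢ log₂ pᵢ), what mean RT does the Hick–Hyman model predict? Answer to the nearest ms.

Entropy contributions −pᵢ log₂ pᵢ: 0.5301, 0.3671, 0.5211, 0.4877; sum H = 1.9059 bits.
RT = a + bH = 295 + 150·1.9059 = 580.89 ms.

581 ms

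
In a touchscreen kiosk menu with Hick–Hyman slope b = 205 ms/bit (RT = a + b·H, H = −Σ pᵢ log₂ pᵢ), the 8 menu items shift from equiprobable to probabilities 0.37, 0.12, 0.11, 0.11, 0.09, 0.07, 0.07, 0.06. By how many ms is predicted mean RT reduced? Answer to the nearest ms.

63 ms

The RT saving is b·ΔH. Equiprobable H₀ = log₂(8) = 3.0000 bits; with the given probabilities H = 2.6917 bits.
b·(H₀ − H) = 205 × (3.0000 − 2.6917) = 63.21 ms.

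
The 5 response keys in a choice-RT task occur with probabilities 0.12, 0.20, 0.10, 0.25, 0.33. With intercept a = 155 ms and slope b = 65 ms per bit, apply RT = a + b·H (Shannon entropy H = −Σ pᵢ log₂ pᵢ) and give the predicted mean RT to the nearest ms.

H = 0.12·log₂(1/0.12) + 0.20·log₂(1/0.20) + 0.10·log₂(1/0.10) + 0.25·log₂(1/0.25) + 0.33·log₂(1/0.33) = 2.1915 bits.
RT = 155 + 65 × 2.1915 = 297.45 ms.

297 ms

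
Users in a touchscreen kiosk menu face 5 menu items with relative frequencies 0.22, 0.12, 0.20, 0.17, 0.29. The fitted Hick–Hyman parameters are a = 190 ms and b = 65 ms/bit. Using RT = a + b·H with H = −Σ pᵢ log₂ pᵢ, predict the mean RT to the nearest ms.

337 ms

H = 0.22·log₂(1/0.22) + 0.12·log₂(1/0.12) + 0.20·log₂(1/0.20) + 0.17·log₂(1/0.17) + 0.29·log₂(1/0.29) = 2.2645 bits.
RT = 190 + 65 × 2.2645 = 337.19 ms.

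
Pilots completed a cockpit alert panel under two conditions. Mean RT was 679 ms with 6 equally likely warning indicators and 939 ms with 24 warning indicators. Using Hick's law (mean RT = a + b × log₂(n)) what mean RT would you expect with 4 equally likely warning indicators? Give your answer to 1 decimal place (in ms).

With log₂ n on the abscissa the relation is linear; from the two conditions:
  b = (939 − 679) / (log₂ 24 − log₂ 6) = 260 / (4.5850 − 2.5850) = 130.000 ms/bit
  a = 679 − 130.000 × 2.5850 = 342.955 ms
Then RT(4) = 342.955 + 130.000 × log₂ 4 = 342.955 + 130.000 × 2 ≈ 602.955 ms.

603.0 ms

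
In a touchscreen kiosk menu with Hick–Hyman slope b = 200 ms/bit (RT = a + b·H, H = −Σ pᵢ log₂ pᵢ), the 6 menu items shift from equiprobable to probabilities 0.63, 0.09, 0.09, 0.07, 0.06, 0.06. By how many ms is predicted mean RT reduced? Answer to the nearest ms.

The RT saving is b·ΔH. Equiprobable H₀ = log₂(6) = 2.5850 bits; with the given probabilities H = 1.8009 bits.
b·(H₀ − H) = 200 × (2.5850 − 1.8009) = 156.82 ms.

157 ms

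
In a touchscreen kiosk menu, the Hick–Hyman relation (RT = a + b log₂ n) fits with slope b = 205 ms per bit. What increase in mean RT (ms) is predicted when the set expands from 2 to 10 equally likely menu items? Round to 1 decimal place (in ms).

476.0 ms

The intercept a cancels: ΔRT = b·(log₂ n₂ − log₂ n₁) = b·log₂(n₂/n₁).
log₂(10) − log₂(2) = 3.3219 − 1 = 2.3219.
ΔRT = 205 × 2.3219 = 475.995 ms.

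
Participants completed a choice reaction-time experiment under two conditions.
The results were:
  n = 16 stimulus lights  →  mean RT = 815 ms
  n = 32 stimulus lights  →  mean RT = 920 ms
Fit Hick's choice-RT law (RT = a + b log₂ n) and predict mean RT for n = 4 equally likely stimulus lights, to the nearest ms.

605 ms

RT is linear in log₂ n, so two points fix the line:
  b = (920 − 815) / (log₂ 32 − log₂ 16) = 105 / (5 − 4) = 105 ms/bit
  a = 815 − 105 × 4 = 395 ms
Then RT(4) = 395 + 105 × log₂ 4 = 395 + 105 × 2 ≈ 605.000 ms.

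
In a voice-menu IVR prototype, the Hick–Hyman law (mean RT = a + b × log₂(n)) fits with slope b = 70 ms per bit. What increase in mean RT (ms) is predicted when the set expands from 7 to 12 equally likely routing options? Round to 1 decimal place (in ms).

54.4 ms

Only the slope matters, since a is common to both: ΔRT = b·log₂(n₂/n₁).
log₂(12) − log₂(7) = 3.5850 − 2.8074 = 0.7776.
ΔRT = 70 × 0.7776 = 54.433 ms.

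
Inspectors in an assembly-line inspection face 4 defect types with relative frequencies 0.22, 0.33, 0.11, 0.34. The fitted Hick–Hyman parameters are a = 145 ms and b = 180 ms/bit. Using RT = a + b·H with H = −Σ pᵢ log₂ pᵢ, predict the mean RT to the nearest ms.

H = 0.22·log₂(1/0.22) + 0.33·log₂(1/0.33) + 0.11·log₂(1/0.11) + 0.34·log₂(1/0.34) = 1.8879 bits.
RT = 145 + 180 × 1.8879 = 484.81 ms.

485 ms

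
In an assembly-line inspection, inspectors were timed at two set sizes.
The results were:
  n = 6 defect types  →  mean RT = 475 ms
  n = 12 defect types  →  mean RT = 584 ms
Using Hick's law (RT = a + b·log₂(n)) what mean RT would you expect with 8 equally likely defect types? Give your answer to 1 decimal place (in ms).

520.2 ms

Solve the two-equation system in a and b:
  b = (584 − 475) / (log₂ 12 − log₂ 6) = 109 / (3.5850 − 2.5850) = 109.000 ms/bit
  a = 475 − 109.000 × 2.5850 = 193.239 ms
Then RT(8) = 193.239 + 109.000 × log₂ 8 = 193.239 + 109.000 × 3 ≈ 520.239 ms.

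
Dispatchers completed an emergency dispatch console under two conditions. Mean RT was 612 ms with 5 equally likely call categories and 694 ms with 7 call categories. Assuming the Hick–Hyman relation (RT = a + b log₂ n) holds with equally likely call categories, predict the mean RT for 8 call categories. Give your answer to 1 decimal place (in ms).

726.5 ms

Solve the two-equation system in a and b:
  b = (694 − 612) / (log₂ 7 − log₂ 5) = 82 / (2.8074 − 2.3219) = 168.924 ms/bit
  a = 612 − 168.924 × 2.3219 = 219.772 ms
Then RT(8) = 219.772 + 168.924 × log₂ 8 = 219.772 + 168.924 × 3 ≈ 726.542 ms.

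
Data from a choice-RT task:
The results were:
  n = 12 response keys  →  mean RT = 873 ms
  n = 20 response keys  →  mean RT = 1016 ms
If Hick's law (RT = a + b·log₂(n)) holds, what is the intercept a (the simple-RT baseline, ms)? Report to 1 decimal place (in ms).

177.4 ms

Slope: b = (1016 − 873) / (log₂ 20 − log₂ 12) = 143/0.7370 = 194.039 ms/bit.
Intercept: a = 873 − 194.039·log₂(12) = 177.378 ms.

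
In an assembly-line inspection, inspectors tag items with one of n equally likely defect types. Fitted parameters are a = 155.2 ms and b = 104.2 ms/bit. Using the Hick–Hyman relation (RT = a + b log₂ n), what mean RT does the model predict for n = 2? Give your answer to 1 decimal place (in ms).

log₂(2) = 1 bits, so RT = 155.2 + 104.2 × 1 ≈ 259.400 ms.

259.4 ms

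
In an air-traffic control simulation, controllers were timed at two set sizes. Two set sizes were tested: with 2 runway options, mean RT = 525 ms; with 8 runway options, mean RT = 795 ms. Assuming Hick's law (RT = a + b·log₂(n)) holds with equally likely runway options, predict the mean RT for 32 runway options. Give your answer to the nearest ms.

RT is linear in log₂ n, so two points fix the line:
  b = (795 − 525) / (log₂ 8 − log₂ 2) = 270 / (3 − 1) = 135 ms/bit
  a = 525 − 135 × 1 = 390 ms
Then RT(32) = 390 + 135 × log₂ 32 = 390 + 135 × 5 ≈ 1065.000 ms.

1065 ms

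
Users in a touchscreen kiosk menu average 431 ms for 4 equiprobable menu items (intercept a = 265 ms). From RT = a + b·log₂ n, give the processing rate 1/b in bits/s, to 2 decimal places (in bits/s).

12.05 bits/s

Choice component = 431 − 265 = 166 ms over log₂(4) = 2 bits.
b = 166 / 2 = 83.000 ms/bit, so 1/b = 12.048 bits/s.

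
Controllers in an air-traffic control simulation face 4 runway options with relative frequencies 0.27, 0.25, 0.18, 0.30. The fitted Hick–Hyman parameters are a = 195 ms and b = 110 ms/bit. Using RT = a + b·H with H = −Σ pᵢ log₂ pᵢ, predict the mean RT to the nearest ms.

412 ms

H = 0.27·log₂(1/0.27) + 0.25·log₂(1/0.25) + 0.18·log₂(1/0.18) + 0.30·log₂(1/0.30) = 1.9764 bits.
RT = 195 + 110 × 1.9764 = 412.41 ms.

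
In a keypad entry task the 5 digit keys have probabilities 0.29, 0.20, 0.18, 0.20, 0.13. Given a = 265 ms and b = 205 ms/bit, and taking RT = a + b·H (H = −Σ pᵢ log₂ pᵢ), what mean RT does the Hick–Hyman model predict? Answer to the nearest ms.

731 ms

H = 0.29·log₂(1/0.29) + 0.20·log₂(1/0.20) + 0.18·log₂(1/0.18) + 0.20·log₂(1/0.20) + 0.13·log₂(1/0.13) = 2.2746 bits.
RT = 265 + 205 × 2.2746 = 731.30 ms.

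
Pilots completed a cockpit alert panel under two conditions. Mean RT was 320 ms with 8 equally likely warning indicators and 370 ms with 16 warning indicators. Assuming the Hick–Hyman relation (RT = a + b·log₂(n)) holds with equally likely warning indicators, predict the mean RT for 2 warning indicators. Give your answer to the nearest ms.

220 ms

Solve the two-equation system in a and b:
  b = (370 − 320) / (log₂ 16 − log₂ 8) = 50 / (4 − 3) = 50 ms/bit
  a = 320 − 50 × 3 = 170 ms
Then RT(2) = 170 + 50 × log₂ 2 = 170 + 50 × 1 ≈ 220.000 ms.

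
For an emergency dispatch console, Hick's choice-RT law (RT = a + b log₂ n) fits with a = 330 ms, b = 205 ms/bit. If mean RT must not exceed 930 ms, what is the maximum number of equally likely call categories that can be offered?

7

205·log₂ n ≤ 930 − 330 = 600, giving log₂ n ≤ 2.9268 and n ≤ 7.604. The largest whole number is 7.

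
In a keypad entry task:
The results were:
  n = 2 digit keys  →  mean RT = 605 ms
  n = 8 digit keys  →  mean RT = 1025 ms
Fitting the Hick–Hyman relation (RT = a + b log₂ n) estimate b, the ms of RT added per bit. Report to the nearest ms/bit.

The slope on a log₂ axis is (1025 − 605) / (3 − 1) = 210 ms/bit.

210 ms/bit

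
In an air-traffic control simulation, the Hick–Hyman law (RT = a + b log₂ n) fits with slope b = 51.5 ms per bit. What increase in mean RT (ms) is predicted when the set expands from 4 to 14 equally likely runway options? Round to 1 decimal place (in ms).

ΔRT = (a + b log₂ n₂) − (a + b log₂ n₁) = b·(log₂ n₂ − log₂ n₁).
log₂(14) − log₂(4) = 3.8074 − 2 = 1.8074.
ΔRT = 51.5 × 1.8074 = 93.079 ms.

93.1 ms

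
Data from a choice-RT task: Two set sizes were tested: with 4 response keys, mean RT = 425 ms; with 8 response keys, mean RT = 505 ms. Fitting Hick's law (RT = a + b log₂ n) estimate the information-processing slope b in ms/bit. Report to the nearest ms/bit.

Slope: b = (505 − 425) / (log₂ 8 − log₂ 4) = 80/1.0000 = 80 ms/bit.

80 ms/bit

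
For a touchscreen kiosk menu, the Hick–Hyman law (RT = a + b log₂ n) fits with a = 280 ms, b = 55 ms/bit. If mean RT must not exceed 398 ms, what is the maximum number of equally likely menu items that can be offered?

4

Information budget: (398 − 280)/55 = 2.1455 bits, so n ≤ 2^2.1455 = 4.424 → at most 4.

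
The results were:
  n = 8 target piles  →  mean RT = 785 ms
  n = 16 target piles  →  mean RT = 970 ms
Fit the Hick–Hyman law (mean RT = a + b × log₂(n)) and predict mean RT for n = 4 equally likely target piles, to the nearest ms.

Solve the two-equation system in a and b:
  b = (970 − 785) / (log₂ 16 − log₂ 8) = 185 / (4 − 3) = 185 ms/bit
  a = 785 − 185 × 3 = 230 ms
Then RT(4) = 230 + 185 × log₂ 4 = 230 + 185 × 2 ≈ 600.000 ms.

600 ms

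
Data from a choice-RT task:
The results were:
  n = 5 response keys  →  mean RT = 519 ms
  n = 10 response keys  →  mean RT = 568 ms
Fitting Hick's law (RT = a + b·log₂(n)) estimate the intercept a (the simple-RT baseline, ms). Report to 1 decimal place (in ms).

b = (RT₂ − RT₁)/(log₂ n₂ − log₂ n₁) = (568 − 519)/(3.3219 − 2.3219) = 49.000 ms/bit.
Intercept: a = 519 − 49.000·log₂(5) = 405.226 ms.

405.2 ms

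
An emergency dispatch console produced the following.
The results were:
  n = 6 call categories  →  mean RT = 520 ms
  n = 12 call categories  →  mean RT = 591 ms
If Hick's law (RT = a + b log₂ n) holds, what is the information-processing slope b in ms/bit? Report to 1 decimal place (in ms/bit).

71.0 ms/bit

b = (RT₂ − RT₁)/(log₂ n₂ − log₂ n₁) = (591 − 520)/(3.5850 − 2.5850) = 71.000 ms/bit.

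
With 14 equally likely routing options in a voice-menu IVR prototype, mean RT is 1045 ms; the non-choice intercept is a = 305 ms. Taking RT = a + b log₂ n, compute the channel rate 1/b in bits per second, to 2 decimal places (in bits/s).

5.15 bits/s

b = (1045 − 305)/log₂ 14 = 740/3.8074 = 194.361 ms per bit = 0.19436 s/bit; the reciprocal is 5.145 bits/s.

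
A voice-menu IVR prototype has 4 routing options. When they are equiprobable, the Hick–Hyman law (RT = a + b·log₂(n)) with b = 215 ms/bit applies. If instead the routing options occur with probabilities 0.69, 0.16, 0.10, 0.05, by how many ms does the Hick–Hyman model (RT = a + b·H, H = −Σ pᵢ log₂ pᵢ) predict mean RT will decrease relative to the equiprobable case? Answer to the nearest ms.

The RT saving is b·ΔH. Equiprobable H₀ = log₂(4) = 2.0000 bits; with the given probabilities H = 1.3407 bits.
b·(H₀ − H) = 215 × (2.0000 − 1.3407) = 141.75 ms.

142 ms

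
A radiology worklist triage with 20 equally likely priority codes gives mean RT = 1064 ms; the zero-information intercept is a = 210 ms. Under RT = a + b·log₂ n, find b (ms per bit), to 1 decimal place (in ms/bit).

b = (1064 − 210) / log₂(20) = 854 / 4.3219 = 197.597 ms/bit.

197.6 ms/bit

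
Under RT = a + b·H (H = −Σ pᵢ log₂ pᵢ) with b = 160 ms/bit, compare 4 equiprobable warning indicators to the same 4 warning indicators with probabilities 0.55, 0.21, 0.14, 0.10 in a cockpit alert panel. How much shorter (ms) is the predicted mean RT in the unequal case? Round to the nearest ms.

52 ms

The RT saving is b·ΔH. Equiprobable H₀ = log₂(4) = 2.0000 bits; with the given probabilities H = 1.6765 bits.
b·(H₀ − H) = 160 × (2.0000 − 1.6765) = 51.76 ms.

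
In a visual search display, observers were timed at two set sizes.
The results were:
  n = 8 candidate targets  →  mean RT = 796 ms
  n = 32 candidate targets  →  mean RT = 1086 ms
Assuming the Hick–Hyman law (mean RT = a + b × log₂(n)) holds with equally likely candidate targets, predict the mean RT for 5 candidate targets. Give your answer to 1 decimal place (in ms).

RT is linear in log₂ n, so two points fix the line:
  b = (1086 − 796) / (log₂ 32 − log₂ 8) = 290 / (5 − 3) = 145.000 ms/bit
  a = 796 − 145.000 × 3 = 361.000 ms
Then RT(5) = 361.000 + 145.000 × log₂ 5 = 361.000 + 145.000 × 2.3219 ≈ 697.680 ms.

697.7 ms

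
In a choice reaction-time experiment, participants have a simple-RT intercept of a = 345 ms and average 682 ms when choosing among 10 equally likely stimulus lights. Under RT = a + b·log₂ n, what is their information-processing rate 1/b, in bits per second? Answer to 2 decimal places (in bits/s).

Choice component = 682 − 345 = 337 ms over log₂(10) = 3.3219 bits.
b = 337 / 3.3219 = 101.447 ms/bit, so 1/b = 9.857 bits/s.

9.86 bits/s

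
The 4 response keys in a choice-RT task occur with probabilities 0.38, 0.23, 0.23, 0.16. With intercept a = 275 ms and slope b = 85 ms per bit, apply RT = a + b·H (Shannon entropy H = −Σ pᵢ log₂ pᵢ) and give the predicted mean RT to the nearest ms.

439 ms

H = 0.38·log₂(1/0.38) + 0.23·log₂(1/0.23) + 0.23·log₂(1/0.23) + 0.16·log₂(1/0.16) = 1.9288 bits.
RT = 275 + 85 × 1.9288 = 438.95 ms.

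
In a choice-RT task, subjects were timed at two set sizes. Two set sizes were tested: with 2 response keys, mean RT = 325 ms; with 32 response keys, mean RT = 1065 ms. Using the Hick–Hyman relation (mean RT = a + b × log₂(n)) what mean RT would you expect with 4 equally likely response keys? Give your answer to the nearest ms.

510 ms

Fit slope and intercept:
  b = (1065 − 325) / (log₂ 32 − log₂ 2) = 740 / (5 − 1) = 185 ms/bit
  a = 325 − 185 × 1 = 140 ms
Then RT(4) = 140 + 185 × log₂ 4 = 140 + 185 × 2 ≈ 510.000 ms.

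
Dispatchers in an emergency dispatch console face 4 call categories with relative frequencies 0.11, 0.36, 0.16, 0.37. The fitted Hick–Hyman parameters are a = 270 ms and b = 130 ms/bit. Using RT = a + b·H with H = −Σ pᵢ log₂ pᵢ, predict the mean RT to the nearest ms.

509 ms

H = 0.11·log₂(1/0.11) + 0.36·log₂(1/0.36) + 0.16·log₂(1/0.16) + 0.37·log₂(1/0.37) = 1.8346 bits.
RT = 270 + 130 × 1.8346 = 508.50 ms.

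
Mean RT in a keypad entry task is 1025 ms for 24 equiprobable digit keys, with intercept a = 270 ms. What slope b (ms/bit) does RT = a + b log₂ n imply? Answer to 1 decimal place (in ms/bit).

b = (1025 − 270) / log₂(24) = 755 / 4.5850 = 164.669 ms/bit.

164.7 ms/bit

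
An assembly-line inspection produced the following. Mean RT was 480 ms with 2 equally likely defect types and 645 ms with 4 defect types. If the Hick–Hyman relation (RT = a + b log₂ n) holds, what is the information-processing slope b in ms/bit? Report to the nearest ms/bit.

b = (RT₂ − RT₁)/(log₂ n₂ − log₂ n₁) = (645 − 480)/(2 − 1) = 165 ms/bit.

165 ms/bit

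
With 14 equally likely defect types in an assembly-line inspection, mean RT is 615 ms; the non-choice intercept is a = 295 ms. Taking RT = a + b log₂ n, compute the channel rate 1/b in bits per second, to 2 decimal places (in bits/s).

11.90 bits/s

b = (615 − 295)/log₂ 14 = 320/3.8074 = 84.048 ms per bit = 0.08405 s/bit; the reciprocal is 11.898 bits/s.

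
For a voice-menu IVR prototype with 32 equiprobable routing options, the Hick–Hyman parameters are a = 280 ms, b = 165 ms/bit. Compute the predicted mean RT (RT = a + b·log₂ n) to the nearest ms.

log₂(32) = 5 bits, so RT = 280 + 165 × 5 ≈ 1105.000 ms.

1105 ms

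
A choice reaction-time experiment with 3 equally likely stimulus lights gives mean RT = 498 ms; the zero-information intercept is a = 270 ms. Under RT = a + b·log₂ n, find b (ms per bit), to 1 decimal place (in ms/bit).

143.9 ms/bit

b = (498 − 270) / log₂(3) = 228 / 1.5850 = 143.852 ms/bit.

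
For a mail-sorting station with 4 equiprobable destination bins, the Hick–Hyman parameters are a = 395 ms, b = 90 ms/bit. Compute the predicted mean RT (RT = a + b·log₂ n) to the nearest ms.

575 ms

log₂(4) = 2 bits, so RT = 395 + 90 × 2 ≈ 575.000 ms.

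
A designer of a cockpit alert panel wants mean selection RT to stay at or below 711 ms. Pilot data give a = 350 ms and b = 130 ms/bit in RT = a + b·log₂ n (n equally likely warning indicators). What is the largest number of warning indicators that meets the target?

6

Information budget: (711 − 350)/130 = 2.7769 bits, so n ≤ 2^2.7769 = 6.854 → at most 6.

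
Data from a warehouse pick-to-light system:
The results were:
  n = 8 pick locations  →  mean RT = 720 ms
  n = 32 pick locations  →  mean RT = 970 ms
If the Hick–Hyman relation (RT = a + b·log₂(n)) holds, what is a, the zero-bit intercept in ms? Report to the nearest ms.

b = (RT₂ − RT₁)/(log₂ n₂ − log₂ n₁) = (970 − 720)/(5 − 3) = 125 ms/bit.
Intercept: a = 720 − 125·log₂(8) = 345.000 ms.

345 ms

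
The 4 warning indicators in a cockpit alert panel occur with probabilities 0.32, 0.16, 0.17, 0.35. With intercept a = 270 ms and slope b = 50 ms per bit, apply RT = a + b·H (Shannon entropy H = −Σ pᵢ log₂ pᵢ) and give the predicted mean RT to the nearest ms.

366 ms

H = 0.32·log₂(1/0.32) + 0.16·log₂(1/0.16) + 0.17·log₂(1/0.17) + 0.35·log₂(1/0.35) = 1.9137 bits.
RT = 270 + 50 × 1.9137 = 365.69 ms.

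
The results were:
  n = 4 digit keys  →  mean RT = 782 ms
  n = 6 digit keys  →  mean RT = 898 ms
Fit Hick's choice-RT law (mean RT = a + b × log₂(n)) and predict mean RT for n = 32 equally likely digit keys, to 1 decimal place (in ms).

RT is linear in log₂ n, so two points fix the line:
  b = (898 − 782) / (log₂ 6 − log₂ 4) = 116 / (2.5850 − 2) = 198.303 ms/bit
  a = 782 − 198.303 × 2 = 385.393 ms
Then RT(32) = 385.393 + 198.303 × log₂ 32 = 385.393 + 198.303 × 5 ≈ 1376.910 ms.

1376.9 ms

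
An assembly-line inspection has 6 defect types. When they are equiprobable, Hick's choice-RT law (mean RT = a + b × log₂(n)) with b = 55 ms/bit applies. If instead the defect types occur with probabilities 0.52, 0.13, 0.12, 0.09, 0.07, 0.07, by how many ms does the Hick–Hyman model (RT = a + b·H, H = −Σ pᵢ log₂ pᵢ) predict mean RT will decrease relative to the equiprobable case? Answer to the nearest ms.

27 ms

Equiprobable entropy H₀ = log₂ 6 = 2.5850 bits.
Skewed entropy H = −Σ pᵢ log₂ pᵢ = 2.0901 bits.
ΔRT = b·(H₀ − H) = 55 × 0.4949 = 27.22 ms.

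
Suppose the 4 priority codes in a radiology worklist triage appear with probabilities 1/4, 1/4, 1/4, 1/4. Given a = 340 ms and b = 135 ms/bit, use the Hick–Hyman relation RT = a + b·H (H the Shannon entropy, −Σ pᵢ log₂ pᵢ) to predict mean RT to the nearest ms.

610 ms

Each term −pᵢ log₂ pᵢ: 0.25·2 + 0.25·2 + 0.25·2 + 0.25·2; summed, H = 2.000 bits.
Mean RT = a + bH = 340 + 135·2.000 = 610.00 ms.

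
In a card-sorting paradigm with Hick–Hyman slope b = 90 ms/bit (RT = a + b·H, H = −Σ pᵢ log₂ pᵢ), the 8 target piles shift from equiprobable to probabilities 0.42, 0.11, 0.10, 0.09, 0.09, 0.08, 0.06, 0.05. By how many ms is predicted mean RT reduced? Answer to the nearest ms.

The RT saving is b·ΔH. Equiprobable H₀ = log₂(8) = 3.0000 bits; with the given probabilities H = 2.5846 bits.
b·(H₀ − H) = 90 × (3.0000 − 2.5846) = 37.39 ms.

37 ms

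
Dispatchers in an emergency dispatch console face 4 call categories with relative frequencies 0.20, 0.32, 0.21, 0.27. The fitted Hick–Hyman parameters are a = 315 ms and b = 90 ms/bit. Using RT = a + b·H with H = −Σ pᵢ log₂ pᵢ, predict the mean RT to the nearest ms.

493 ms

H = 0.20·log₂(1/0.20) + 0.32·log₂(1/0.32) + 0.21·log₂(1/0.21) + 0.27·log₂(1/0.27) = 1.9733 bits.
RT = 315 + 90 × 1.9733 = 492.59 ms.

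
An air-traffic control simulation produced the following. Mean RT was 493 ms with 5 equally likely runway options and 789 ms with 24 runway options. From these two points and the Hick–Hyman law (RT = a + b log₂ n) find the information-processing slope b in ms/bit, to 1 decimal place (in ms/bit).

b = (RT₂ − RT₁)/(log₂ n₂ − log₂ n₁) = (789 − 493)/(4.5850 − 2.3219) = 130.798 ms/bit.

130.8 ms/bit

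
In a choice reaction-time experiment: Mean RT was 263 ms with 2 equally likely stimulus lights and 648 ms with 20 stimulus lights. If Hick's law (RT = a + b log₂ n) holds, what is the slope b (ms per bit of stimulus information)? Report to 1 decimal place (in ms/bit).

b = (RT₂ − RT₁)/(log₂ n₂ − log₂ n₁) = (648 − 263)/(4.3219 − 1) = 115.897 ms/bit.

115.9 ms/bit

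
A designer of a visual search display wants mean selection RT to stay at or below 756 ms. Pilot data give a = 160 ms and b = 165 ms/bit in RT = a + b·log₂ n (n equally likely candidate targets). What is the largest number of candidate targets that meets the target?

Information budget: (756 − 160)/165 = 3.6121 bits, so n ≤ 2^3.6121 = 12.228 → at most 12.

12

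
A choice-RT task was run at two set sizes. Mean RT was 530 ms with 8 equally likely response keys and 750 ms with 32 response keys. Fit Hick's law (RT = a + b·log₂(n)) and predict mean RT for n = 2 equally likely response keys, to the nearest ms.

310 ms

Fit slope and intercept:
  b = (750 − 530) / (log₂ 32 − log₂ 8) = 220 / (5 − 3) = 110 ms/bit
  a = 530 − 110 × 3 = 200 ms
Then RT(2) = 200 + 110 × log₂ 2 = 200 + 110 × 1 ≈ 310.000 ms.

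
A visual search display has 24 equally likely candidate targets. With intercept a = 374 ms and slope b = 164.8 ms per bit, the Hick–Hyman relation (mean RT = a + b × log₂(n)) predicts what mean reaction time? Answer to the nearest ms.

log₂(24) = 4.5850 bits, so RT = 374 + 164.8 × 4.5850 ≈ 1129.602 ms.

1130 ms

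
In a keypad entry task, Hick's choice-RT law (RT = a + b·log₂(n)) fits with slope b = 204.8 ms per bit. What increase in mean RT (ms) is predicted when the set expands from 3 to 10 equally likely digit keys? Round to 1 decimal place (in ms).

355.7 ms

The intercept a cancels: ΔRT = b·(log₂ n₂ − log₂ n₁) = b·log₂(n₂/n₁).
log₂(10) − log₂(3) = 3.3219 − 1.5850 = 1.7370.
ΔRT = 204.8 × 1.7370 = 355.731 ms.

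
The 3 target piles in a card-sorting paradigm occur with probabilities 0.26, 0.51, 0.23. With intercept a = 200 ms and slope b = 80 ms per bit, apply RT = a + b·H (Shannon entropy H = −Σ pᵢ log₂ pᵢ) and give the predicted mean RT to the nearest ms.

319 ms

Entropy contributions −pᵢ log₂ pᵢ: 0.5053, 0.4954, 0.4877; sum H = 1.4884 bits.
RT = a + bH = 200 + 80·1.4884 = 319.07 ms.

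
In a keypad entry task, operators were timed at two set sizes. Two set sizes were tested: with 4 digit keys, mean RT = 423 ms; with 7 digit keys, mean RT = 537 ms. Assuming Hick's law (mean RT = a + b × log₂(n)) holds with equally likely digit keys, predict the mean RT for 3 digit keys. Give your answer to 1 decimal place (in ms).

364.4 ms

Fit slope and intercept:
  b = (537 − 423) / (log₂ 7 − log₂ 4) = 114 / (2.8074 − 2) = 141.202 ms/bit
  a = 423 − 141.202 × 2 = 140.596 ms
Then RT(3) = 140.596 + 141.202 × log₂ 3 = 140.596 + 141.202 × 1.5850 ≈ 364.396 ms.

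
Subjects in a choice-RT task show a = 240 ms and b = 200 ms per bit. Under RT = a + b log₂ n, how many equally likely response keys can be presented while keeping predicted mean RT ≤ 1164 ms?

24

Set 240 + 200·log₂ n ≤ 1164 → log₂ n ≤ (1164 − 240)/200 = 4.6200.
So n ≤ 2^4.6200 = 24.590; the largest integer n is 24.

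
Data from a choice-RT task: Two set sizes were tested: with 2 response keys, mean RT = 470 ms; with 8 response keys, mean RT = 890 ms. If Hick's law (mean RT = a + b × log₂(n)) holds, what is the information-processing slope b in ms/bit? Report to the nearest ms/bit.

Slope: b = (890 − 470) / (log₂ 8 − log₂ 2) = 420/2.0000 = 210 ms/bit.

210 ms/bit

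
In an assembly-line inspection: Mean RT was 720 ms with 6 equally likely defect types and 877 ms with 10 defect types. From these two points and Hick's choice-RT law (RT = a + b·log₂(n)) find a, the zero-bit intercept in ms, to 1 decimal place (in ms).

169.3 ms

The slope on a log₂ axis is (877 − 720) / (3.3219 − 2.5850) = 213.036 ms/bit.
Intercept: a = 720 − 213.036·log₂(6) = 169.311 ms.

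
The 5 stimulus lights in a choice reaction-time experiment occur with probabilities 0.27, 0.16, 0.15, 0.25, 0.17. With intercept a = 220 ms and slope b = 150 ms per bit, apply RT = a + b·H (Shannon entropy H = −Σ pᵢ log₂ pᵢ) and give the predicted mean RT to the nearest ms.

562 ms

Entropy contributions −pᵢ log₂ pᵢ: 0.5100, 0.4230, 0.4105, 0.5000, 0.4346; sum H = 2.2782 bits.
RT = a + bH = 220 + 150·2.2782 = 561.73 ms.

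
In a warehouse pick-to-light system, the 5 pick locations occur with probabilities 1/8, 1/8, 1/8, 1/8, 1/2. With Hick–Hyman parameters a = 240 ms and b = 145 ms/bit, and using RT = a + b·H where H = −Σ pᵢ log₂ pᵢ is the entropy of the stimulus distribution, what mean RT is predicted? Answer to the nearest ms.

Each term −pᵢ log₂ pᵢ: 0.125·3 + 0.125·3 + 0.125·3 + 0.125·3 + 0.5·1; summed, H = 2.000 bits.
Mean RT = a + bH = 240 + 145·2.000 = 530.00 ms.

530 ms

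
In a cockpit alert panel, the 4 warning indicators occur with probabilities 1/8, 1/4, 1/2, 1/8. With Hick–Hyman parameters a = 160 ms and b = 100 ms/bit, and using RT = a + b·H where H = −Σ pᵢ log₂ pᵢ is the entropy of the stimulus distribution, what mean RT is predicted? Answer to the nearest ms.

Each term −pᵢ log₂ pᵢ: 0.125·3 + 0.25·2 + 0.5·1 + 0.125·3; summed, H = 1.750 bits.
Mean RT = a + bH = 160 + 100·1.750 = 335.00 ms.

335 ms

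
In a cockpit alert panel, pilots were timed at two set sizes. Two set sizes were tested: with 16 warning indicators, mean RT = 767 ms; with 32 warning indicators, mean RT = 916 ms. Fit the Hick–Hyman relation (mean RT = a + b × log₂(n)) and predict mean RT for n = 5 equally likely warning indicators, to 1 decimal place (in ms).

517.0 ms

Solve the two-equation system in a and b:
  b = (916 − 767) / (log₂ 32 − log₂ 16) = 149 / (5 − 4) = 149.000 ms/bit
  a = 767 − 149.000 × 4 = 171.000 ms
Then RT(5) = 171.000 + 149.000 × log₂ 5 = 171.000 + 149.000 × 2.3219 ≈ 516.967 ms.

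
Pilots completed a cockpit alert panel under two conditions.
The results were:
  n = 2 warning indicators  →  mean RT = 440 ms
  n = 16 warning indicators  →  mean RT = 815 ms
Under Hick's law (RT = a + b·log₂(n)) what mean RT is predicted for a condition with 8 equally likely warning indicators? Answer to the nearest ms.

Fit slope and intercept:
  b = (815 − 440) / (log₂ 16 − log₂ 2) = 375 / (4 − 1) = 125 ms/bit
  a = 440 − 125 × 1 = 315 ms
Then RT(8) = 315 + 125 × log₂ 8 = 315 + 125 × 3 ≈ 690.000 ms.

690 ms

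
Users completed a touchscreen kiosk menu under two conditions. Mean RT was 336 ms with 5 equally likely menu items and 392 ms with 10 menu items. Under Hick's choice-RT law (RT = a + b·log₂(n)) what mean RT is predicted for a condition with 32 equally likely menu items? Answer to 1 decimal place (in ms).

486.0 ms

Solve the two-equation system in a and b:
  b = (392 − 336) / (log₂ 10 − log₂ 5) = 56 / (3.3219 − 2.3219) = 56.000 ms/bit
  a = 336 − 56.000 × 2.3219 = 205.972 ms
Then RT(32) = 205.972 + 56.000 × log₂ 32 = 205.972 + 56.000 × 5 ≈ 485.972 ms.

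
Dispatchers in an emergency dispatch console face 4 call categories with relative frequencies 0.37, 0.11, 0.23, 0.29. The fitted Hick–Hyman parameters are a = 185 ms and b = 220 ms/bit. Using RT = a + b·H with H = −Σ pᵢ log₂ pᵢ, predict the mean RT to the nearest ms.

Entropy contributions −pᵢ log₂ pᵢ: 0.5307, 0.3503, 0.4877, 0.5179; sum H = 1.8866 bits.
RT = a + bH = 185 + 220·1.8866 = 600.05 ms.

600 ms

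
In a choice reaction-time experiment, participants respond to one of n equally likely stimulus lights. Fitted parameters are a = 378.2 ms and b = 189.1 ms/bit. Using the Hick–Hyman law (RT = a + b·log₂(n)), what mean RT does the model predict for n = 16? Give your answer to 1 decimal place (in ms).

1134.6 ms

log₂(16) = 4 bits, so RT = 378.2 + 189.1 × 4 ≈ 1134.600 ms.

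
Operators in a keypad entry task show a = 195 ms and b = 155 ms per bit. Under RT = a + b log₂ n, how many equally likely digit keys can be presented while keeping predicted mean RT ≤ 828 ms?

Information budget: (828 − 195)/155 = 4.0839 bits, so n ≤ 2^4.0839 = 16.958 → at most 16.

16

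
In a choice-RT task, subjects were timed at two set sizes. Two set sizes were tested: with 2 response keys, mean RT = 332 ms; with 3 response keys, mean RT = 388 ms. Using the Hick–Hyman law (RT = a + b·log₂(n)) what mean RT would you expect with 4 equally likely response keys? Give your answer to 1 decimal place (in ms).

427.7 ms

RT is linear in log₂ n, so two points fix the line:
  b = (388 − 332) / (log₂ 3 − log₂ 2) = 56 / (1.5850 − 1) = 95.733 ms/bit
  a = 332 − 95.733 × 1 = 236.267 ms
Then RT(4) = 236.267 + 95.733 × log₂ 4 = 236.267 + 95.733 × 2 ≈ 427.733 ms.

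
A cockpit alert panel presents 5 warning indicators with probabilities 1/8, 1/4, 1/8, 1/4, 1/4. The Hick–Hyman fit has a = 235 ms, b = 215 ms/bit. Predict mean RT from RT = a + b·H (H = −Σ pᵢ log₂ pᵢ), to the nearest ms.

H = −Σ pᵢ log₂ pᵢ = 0.125·3 + 0.25·2 + 0.125·3 + 0.25·2 + 0.25·2 = 2.250 bits.
RT = 235 + 215 × 2.250 = 718.75 ms.

719 ms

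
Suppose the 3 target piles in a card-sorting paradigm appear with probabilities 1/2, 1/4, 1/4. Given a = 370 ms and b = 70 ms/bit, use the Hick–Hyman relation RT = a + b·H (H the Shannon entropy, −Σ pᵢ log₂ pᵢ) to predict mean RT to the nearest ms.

H = −Σ pᵢ log₂ pᵢ = 0.5·1 + 0.25·2 + 0.25·2 = 1.500 bits.
RT = 370 + 70 × 1.500 = 475.00 ms.

475 ms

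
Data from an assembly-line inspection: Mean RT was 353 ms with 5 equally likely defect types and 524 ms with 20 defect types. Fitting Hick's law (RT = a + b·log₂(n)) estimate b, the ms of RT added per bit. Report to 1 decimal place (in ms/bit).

85.5 ms/bit

Slope: b = (524 − 353) / (log₂ 20 − log₂ 5) = 171/2.0000 = 85.500 ms/bit.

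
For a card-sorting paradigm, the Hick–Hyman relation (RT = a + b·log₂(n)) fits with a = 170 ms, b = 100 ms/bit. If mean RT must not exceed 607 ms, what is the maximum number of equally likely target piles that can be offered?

20

100·log₂ n ≤ 607 − 170 = 437, giving log₂ n ≤ 4.3700 and n ≤ 20.678. The largest whole number is 20.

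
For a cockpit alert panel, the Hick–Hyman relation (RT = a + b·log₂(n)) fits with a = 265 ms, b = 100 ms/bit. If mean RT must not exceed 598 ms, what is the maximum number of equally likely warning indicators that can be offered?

10

Set 265 + 100·log₂ n ≤ 598 → log₂ n ≤ (598 − 265)/100 = 3.3300.
So n ≤ 2^3.3300 = 10.056; the largest integer n is 10.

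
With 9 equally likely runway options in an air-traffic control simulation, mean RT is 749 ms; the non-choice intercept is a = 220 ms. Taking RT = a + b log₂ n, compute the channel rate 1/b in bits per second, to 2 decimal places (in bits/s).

5.99 bits/s

b = (749 − 220)/log₂ 9 = 529/3.1699 = 166.881 ms per bit = 0.16688 s/bit; the reciprocal is 5.992 bits/s.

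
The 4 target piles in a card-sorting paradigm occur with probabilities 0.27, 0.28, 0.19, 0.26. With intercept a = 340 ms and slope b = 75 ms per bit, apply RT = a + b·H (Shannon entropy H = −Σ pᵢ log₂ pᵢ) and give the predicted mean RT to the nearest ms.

489 ms

H = 0.27·log₂(1/0.27) + 0.28·log₂(1/0.28) + 0.19·log₂(1/0.19) + 0.26·log₂(1/0.26) = 1.9848 bits.
RT = 340 + 75 × 1.9848 = 488.86 ms.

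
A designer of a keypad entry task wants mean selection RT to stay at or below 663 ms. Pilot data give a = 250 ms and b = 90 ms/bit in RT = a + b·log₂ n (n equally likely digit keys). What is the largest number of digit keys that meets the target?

90·log₂ n ≤ 663 − 250 = 413, giving log₂ n ≤ 4.5889 and n ≤ 24.065. The largest whole number is 24.

24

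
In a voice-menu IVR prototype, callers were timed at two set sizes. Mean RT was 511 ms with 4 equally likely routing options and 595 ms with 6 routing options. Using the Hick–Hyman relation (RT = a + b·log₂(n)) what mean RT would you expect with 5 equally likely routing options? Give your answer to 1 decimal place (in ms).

With log₂ n on the abscissa the relation is linear; from the two conditions:
  b = (595 − 511) / (log₂ 6 − log₂ 4) = 84 / (2.5850 − 2) = 143.599 ms/bit
  a = 511 − 143.599 × 2 = 223.802 ms
Then RT(5) = 223.802 + 143.599 × log₂ 5 = 223.802 + 143.599 × 2.3219 ≈ 557.229 ms.

557.2 ms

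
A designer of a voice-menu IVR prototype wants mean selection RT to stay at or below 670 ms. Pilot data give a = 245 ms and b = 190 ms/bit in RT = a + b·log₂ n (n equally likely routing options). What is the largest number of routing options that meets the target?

4

190·log₂ n ≤ 670 − 245 = 425, giving log₂ n ≤ 2.2368 and n ≤ 4.714. The largest whole number is 4.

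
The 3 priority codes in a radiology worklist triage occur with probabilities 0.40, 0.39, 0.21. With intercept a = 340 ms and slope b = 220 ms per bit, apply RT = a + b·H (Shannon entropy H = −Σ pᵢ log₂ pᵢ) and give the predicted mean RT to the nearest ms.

H = 0.40·log₂(1/0.40) + 0.39·log₂(1/0.39) + 0.21·log₂(1/0.21) = 1.5314 bits.
RT = 340 + 220 × 1.5314 = 676.91 ms.

677 ms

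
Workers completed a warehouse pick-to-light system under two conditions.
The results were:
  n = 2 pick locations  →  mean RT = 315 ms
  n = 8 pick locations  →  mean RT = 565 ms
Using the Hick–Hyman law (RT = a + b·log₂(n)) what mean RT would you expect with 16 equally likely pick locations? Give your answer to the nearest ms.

Fit slope and intercept:
  b = (565 − 315) / (log₂ 8 − log₂ 2) = 250 / (3 − 1) = 125 ms/bit
  a = 315 − 125 × 1 = 190 ms
Then RT(16) = 190 + 125 × log₂ 16 = 190 + 125 × 4 ≈ 690.000 ms.

690 ms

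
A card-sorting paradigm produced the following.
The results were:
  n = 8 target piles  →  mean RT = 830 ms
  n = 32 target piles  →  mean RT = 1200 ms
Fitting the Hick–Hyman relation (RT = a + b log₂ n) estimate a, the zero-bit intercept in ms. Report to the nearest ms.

Slope: b = (1200 − 830) / (log₂ 32 − log₂ 8) = 370/2.0000 = 185 ms/bit.
a = RT₁ − b·log₂ n₁ = 830 − 185 × 3 = 275.000 ms.

275 ms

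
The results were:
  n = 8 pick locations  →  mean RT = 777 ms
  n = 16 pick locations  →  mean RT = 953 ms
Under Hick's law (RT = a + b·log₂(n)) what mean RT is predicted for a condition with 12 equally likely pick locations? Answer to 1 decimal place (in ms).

880.0 ms

Fit slope and intercept:
  b = (953 − 777) / (log₂ 16 − log₂ 8) = 176 / (4 − 3) = 176.000 ms/bit
  a = 777 − 176.000 × 3 = 249.000 ms
Then RT(12) = 249.000 + 176.000 × log₂ 12 = 249.000 + 176.000 × 3.5850 ≈ 879.953 ms.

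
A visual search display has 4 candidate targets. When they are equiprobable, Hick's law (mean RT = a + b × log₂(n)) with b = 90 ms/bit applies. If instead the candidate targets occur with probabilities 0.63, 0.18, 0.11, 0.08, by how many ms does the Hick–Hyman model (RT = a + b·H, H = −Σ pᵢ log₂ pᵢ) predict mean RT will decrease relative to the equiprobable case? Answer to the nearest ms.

The RT saving is b·ΔH. Equiprobable H₀ = log₂(4) = 2.0000 bits; with the given probabilities H = 1.5070 bits.
b·(H₀ − H) = 90 × (2.0000 − 1.5070) = 44.37 ms.

44 ms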